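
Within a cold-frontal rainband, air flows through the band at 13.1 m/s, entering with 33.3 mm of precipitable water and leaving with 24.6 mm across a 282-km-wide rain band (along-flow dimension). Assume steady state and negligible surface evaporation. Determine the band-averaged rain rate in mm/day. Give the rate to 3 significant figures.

R ≈ 34.9 mm/day

Column moisture flux per unit crosswind length is F = V × PW.
Inflow: F_in = 13.1 × 33.3 = 436.23 mm·m/s
Outflow: F_out = 13.1 × 24.6 = 322.26 mm·m/s
Steady-state rate R = (F_in − F_out)/L = (436.23 − 322.26) / 282000 m = 4.041e-04 mm/s.
R = 4.041e-04 × 3600 × 24 = 34.9 mm/day.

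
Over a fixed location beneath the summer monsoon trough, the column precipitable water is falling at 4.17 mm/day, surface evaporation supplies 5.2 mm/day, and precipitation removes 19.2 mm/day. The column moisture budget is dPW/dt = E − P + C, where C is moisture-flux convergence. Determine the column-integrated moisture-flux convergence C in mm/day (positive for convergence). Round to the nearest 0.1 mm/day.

dPW/dt = -4.17 mm/day.
C = dPW/dt − E + P = (-4.17) − 5.2 + 19.2 = 9.8 mm/day.

C ≈ 9.8 mm/day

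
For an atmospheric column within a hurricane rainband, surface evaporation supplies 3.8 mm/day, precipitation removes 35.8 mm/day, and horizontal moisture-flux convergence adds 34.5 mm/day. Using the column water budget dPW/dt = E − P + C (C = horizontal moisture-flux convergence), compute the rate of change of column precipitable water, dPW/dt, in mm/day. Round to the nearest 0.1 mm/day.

dPW/dt ≈ 2.5 mm/day

dPW/dt = E − P + C = 3.8 − 35.8 + (34.5) = 2.5 mm/day.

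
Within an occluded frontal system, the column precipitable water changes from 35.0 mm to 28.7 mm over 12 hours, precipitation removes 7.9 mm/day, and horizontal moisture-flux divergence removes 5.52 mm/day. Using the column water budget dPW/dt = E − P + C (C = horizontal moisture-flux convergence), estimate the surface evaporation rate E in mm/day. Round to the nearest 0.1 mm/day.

dPW/dt = (28.7 − 35.0) mm / (12/24 day) = -12.600 mm/day.
E = dPW/dt + P − C = (-12.600) + 7.9 − (-5.52) = 0.8 mm/day.

E ≈ 0.8 mm/day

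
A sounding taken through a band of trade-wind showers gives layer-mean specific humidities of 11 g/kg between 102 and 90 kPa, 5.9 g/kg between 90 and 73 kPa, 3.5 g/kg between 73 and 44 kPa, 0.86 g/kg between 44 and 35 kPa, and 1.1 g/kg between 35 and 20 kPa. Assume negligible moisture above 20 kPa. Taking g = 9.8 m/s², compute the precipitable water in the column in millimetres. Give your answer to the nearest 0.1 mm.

Precipitable water is the column-integrated vapour mass per unit area: PW = (1/g) Σ q̄ Δp, with q in kg/kg and Δp in Pa (1 kg/m² of water = 1 mm).
Layer 102–90 kPa: Δp = 120 hPa = 12000 Pa, q̄ = 0.011 kg/kg → 0.011 × 12000 / 9.8 = 13.47 mm
Layer 90–73 kPa: Δp = 170 hPa = 17000 Pa, q̄ = 0.0059 kg/kg → 0.0059 × 17000 / 9.8 = 10.23 mm
Layer 73–44 kPa: Δp = 290 hPa = 29000 Pa, q̄ = 0.0035 kg/kg → 0.0035 × 29000 / 9.8 = 10.36 mm
Layer 44–35 kPa: Δp = 90 hPa = 9000 Pa, q̄ = 0.00086 kg/kg → 0.00086 × 9000 / 9.8 = 0.79 mm
Layer 35–20 kPa: Δp = 150 hPa = 15000 Pa, q̄ = 0.0011 kg/kg → 0.0011 × 15000 / 9.8 = 1.68 mm
PW = 13.47 + 10.23 + 10.36 + 0.79 + 1.68 = 36.53 ≈ 36.5 mm.

PW ≈ 36.5 mm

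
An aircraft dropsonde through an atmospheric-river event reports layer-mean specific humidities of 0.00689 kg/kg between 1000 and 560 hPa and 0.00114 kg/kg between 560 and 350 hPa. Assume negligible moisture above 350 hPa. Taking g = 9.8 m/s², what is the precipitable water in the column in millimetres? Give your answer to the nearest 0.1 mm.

PW ≈ 33.4 mm

Precipitable water is the column-integrated vapour mass per unit area: PW = (1/g) Σ q̄ Δp, with q in kg/kg and Δp in Pa (1 kg/m² of water = 1 mm).
Layer 1000–560 hPa: Δp = 440 hPa = 44000 Pa, q̄ = 0.00689 kg/kg → 0.00689 × 44000 / 9.8 = 30.93 mm
Layer 560–350 hPa: Δp = 210 hPa = 21000 Pa, q̄ = 0.00114 kg/kg → 0.00114 × 21000 / 9.8 = 2.44 mm
PW = 30.93 + 2.44 = 33.37 ≈ 33.4 mm.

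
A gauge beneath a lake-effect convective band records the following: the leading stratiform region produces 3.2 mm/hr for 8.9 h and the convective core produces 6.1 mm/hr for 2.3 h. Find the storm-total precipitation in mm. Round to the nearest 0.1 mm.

total ≈ 42.5 mm

Total = Σ Rᵢ Δtᵢ = 3.2 × 8.9 + 6.1 × 2.3
      = 28.48 + 14.03 = 42.5 mm.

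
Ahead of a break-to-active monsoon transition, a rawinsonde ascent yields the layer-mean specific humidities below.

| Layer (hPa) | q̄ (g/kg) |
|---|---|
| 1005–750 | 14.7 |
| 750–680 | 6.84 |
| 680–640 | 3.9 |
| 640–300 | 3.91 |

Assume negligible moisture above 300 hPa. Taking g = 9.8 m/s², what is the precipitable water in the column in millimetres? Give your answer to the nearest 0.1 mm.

Precipitable water is the column-integrated vapour mass per unit area: PW = (1/g) Σ q̄ Δp, with q in kg/kg and Δp in Pa (1 kg/m² of water = 1 mm).
Layer 1005–750 hPa: Δp = 255 hPa = 25500 Pa, q̄ = 0.0147 kg/kg → 0.0147 × 25500 / 9.8 = 38.25 mm
Layer 750–680 hPa: Δp = 70 hPa = 7000 Pa, q̄ = 0.00684 kg/kg → 0.00684 × 7000 / 9.8 = 4.89 mm
Layer 680–640 hPa: Δp = 40 hPa = 4000 Pa, q̄ = 0.0039 kg/kg → 0.0039 × 4000 / 9.8 = 1.59 mm
Layer 640–300 hPa: Δp = 340 hPa = 34000 Pa, q̄ = 0.00391 kg/kg → 0.00391 × 34000 / 9.8 = 13.57 mm
PW = 38.25 + 4.89 + 1.59 + 13.57 = 58.30 ≈ 58.3 mm.

PW ≈ 58.3 mm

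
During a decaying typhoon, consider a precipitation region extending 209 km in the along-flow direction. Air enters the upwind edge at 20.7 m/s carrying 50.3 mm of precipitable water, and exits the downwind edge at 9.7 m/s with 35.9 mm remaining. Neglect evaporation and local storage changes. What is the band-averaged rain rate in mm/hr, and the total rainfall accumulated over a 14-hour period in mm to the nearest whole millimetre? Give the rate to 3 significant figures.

Column moisture flux per unit crosswind length is F = V × PW.
Inflow: F_in = 20.7 × 50.3 = 1041.21 mm·m/s
Outflow: F_out = 9.7 × 35.9 = 348.23 mm·m/s
Steady-state rate R = (F_in − F_out)/L = (1041.21 − 348.23) / 209000 m = 3.316e-03 mm/s.
R = 3.316e-03 × 3600 = 11.9 mm/hr.
Over 14 h: total = 11.9 × 14 = 166.6 ≈ 167 mm.

R ≈ 11.9 mm/hr; total ≈ 167 mm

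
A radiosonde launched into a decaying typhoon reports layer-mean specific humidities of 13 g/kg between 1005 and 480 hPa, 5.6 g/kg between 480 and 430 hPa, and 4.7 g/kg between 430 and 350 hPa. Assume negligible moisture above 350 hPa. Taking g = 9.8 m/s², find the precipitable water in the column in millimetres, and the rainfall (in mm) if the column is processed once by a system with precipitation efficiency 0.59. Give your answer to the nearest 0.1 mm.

PW ≈ 76.3 mm; rainfall ≈ 45.0 mm

Precipitable water is the column-integrated vapour mass per unit area: PW = (1/g) Σ q̄ Δp, with q in kg/kg and Δp in Pa (1 kg/m² of water = 1 mm).
Layer 1005–480 hPa: Δp = 525 hPa = 52500 Pa, q̄ = 0.013 kg/kg → 0.013 × 52500 / 9.8 = 69.64 mm
Layer 480–430 hPa: Δp = 50 hPa = 5000 Pa, q̄ = 0.0056 kg/kg → 0.0056 × 5000 / 9.8 = 2.86 mm
Layer 430–350 hPa: Δp = 80 hPa = 8000 Pa, q̄ = 0.0047 kg/kg → 0.0047 × 8000 / 9.8 = 3.84 mm
PW = 69.64 + 2.86 + 3.84 = 76.34 ≈ 76.3 mm.
Rainfall = ε × PW = 0.59 × 76.3 = 45.0 mm.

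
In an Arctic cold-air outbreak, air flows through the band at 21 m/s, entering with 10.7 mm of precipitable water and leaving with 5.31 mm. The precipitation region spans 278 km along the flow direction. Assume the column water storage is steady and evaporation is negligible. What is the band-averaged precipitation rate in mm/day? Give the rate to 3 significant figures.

R ≈ 35.2 mm/day

Column moisture flux per unit crosswind length is F = V × PW.
Inflow: F_in = 21 × 10.7 = 224.7 mm·m/s
Outflow: F_out = 21 × 5.31 = 111.51 mm·m/s
Steady-state rate R = (F_in − F_out)/L = (224.7 − 111.51) / 278000 m = 4.072e-04 mm/s.
R = 4.072e-04 × 3600 × 24 = 35.2 mm/day.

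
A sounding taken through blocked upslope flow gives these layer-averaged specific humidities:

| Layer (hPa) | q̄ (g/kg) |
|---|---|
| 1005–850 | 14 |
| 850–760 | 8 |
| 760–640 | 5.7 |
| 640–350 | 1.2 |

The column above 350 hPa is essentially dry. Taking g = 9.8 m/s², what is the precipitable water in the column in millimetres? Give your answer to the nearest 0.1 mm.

PW ≈ 40.0 mm

Precipitable water is the column-integrated vapour mass per unit area: PW = (1/g) Σ q̄ Δp, with q in kg/kg and Δp in Pa (1 kg/m² of water = 1 mm).
Layer 1005–850 hPa: Δp = 155 hPa = 15500 Pa, q̄ = 0.014 kg/kg → 0.014 × 15500 / 9.8 = 22.14 mm
Layer 850–760 hPa: Δp = 90 hPa = 9000 Pa, q̄ = 0.008 kg/kg → 0.008 × 9000 / 9.8 = 7.35 mm
Layer 760–640 hPa: Δp = 120 hPa = 12000 Pa, q̄ = 0.0057 kg/kg → 0.0057 × 12000 / 9.8 = 6.98 mm
Layer 640–350 hPa: Δp = 290 hPa = 29000 Pa, q̄ = 0.0012 kg/kg → 0.0012 × 29000 / 9.8 = 3.55 mm
PW = 22.14 + 7.35 + 6.98 + 3.55 = 40.02 ≈ 40.0 mm.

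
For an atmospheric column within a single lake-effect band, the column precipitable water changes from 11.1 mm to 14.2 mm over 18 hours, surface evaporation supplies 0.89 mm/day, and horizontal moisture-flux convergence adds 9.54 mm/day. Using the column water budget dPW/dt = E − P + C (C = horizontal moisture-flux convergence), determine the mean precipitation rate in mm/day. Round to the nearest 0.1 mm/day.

dPW/dt = (14.2 − 11.1) mm / (18/24 day) = +4.133 mm/day.
P = E + C − dPW/dt = 0.89 + (9.54) − (+4.133) = 6.3 mm/day.

P ≈ 6.3 mm/day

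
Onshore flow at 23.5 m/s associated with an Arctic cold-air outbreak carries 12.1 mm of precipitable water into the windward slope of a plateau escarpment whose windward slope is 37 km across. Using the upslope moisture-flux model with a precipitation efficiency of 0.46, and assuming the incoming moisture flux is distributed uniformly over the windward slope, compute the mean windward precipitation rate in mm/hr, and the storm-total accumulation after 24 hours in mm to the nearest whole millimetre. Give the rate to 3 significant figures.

Incoming column moisture flux per unit ridge length: F = V × PW = 23.5 × 12.1 = 284.35 mm·m/s.
Spread over the 37 km slope with efficiency ε = 0.46: R = ε·F/W = 0.46 × 284.35 / 37000 m = 3.535e-03 mm/s.
R = 3.535e-03 × 3600 = 12.7 mm/hr.
Over 24 h: total = 12.7 × 24 = 304.8 ≈ 305 mm.

R ≈ 12.7 mm/hr; total ≈ 305 mm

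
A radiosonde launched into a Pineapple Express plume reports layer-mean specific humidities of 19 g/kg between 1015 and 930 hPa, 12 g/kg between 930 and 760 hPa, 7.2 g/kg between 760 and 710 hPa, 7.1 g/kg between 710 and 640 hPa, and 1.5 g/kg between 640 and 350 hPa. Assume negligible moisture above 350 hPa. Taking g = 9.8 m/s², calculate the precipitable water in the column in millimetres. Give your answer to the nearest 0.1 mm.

Precipitable water is the column-integrated vapour mass per unit area: PW = (1/g) Σ q̄ Δp, with q in kg/kg and Δp in Pa (1 kg/m² of water = 1 mm).
Layer 1015–930 hPa: Δp = 85 hPa = 8500 Pa, q̄ = 0.019 kg/kg → 0.019 × 8500 / 9.8 = 16.48 mm
Layer 930–760 hPa: Δp = 170 hPa = 17000 Pa, q̄ = 0.012 kg/kg → 0.012 × 17000 / 9.8 = 20.82 mm
Layer 760–710 hPa: Δp = 50 hPa = 5000 Pa, q̄ = 0.0072 kg/kg → 0.0072 × 5000 / 9.8 = 3.67 mm
Layer 710–640 hPa: Δp = 70 hPa = 7000 Pa, q̄ = 0.0071 kg/kg → 0.0071 × 7000 / 9.8 = 5.07 mm
Layer 640–350 hPa: Δp = 290 hPa = 29000 Pa, q̄ = 0.0015 kg/kg → 0.0015 × 29000 / 9.8 = 4.44 mm
PW = 16.48 + 20.82 + 3.67 + 5.07 + 4.44 = 50.48 ≈ 50.5 mm.

PW ≈ 50.5 mm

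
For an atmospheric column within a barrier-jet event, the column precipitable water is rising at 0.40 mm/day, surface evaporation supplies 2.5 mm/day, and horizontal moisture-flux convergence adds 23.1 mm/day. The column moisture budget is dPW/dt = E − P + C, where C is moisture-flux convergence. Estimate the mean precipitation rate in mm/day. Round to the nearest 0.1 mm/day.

dPW/dt = +0.40 mm/day.
P = E + C − dPW/dt = 2.5 + (23.1) − (+0.40) = 25.2 mm/day.

P ≈ 25.2 mm/day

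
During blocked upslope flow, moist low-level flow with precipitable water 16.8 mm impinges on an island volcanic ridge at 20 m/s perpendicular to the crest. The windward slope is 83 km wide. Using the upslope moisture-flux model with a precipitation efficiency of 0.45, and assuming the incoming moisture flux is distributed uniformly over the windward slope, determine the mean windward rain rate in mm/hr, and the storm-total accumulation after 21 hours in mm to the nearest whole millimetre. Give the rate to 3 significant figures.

R ≈ 6.56 mm/hr; total ≈ 138 mm

Incoming column moisture flux per unit ridge length: F = V × PW = 20 × 16.8 = 336 mm·m/s.
Spread over the 83 km slope with efficiency ε = 0.45: R = ε·F/W = 0.45 × 336 / 83000 m = 1.822e-03 mm/s.
R = 1.822e-03 × 3600 = 6.56 mm/hr.
Over 21 h: total = 6.56 × 21 = 137.76 ≈ 138 mm.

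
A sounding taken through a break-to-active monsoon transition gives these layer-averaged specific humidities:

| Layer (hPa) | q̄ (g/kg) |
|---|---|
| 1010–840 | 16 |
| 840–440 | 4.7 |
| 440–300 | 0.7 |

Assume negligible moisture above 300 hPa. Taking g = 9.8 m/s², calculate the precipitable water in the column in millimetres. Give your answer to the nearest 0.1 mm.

Precipitable water is the column-integrated vapour mass per unit area: PW = (1/g) Σ q̄ Δp, with q in kg/kg and Δp in Pa (1 kg/m² of water = 1 mm).
Layer 1010–840 hPa: Δp = 170 hPa = 17000 Pa, q̄ = 0.016 kg/kg → 0.016 × 17000 / 9.8 = 27.76 mm
Layer 840–440 hPa: Δp = 400 hPa = 40000 Pa, q̄ = 0.0047 kg/kg → 0.0047 × 40000 / 9.8 = 19.18 mm
Layer 440–300 hPa: Δp = 140 hPa = 14000 Pa, q̄ = 0.0007 kg/kg → 0.0007 × 14000 / 9.8 = 1.00 mm
PW = 27.76 + 19.18 + 1.00 = 47.94 ≈ 47.9 mm.

PW ≈ 47.9 mm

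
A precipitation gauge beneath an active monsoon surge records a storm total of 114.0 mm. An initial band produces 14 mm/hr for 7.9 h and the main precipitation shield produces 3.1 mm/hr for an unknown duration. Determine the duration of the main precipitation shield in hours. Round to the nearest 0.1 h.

Known phases: 14 × 7.9 = 110.6 mm.
Remaining depth = 114.0 − 110.6 = 3.4 mm.
Duration = 3.4 / 3.1 = 1.1 h.

duration ≈ 1.1 h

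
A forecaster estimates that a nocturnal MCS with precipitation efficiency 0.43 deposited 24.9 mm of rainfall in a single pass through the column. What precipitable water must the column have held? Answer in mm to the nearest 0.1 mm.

PW = rainfall / ε = 24.9 / 0.43 = 57.9 mm.

PW ≈ 57.9 mm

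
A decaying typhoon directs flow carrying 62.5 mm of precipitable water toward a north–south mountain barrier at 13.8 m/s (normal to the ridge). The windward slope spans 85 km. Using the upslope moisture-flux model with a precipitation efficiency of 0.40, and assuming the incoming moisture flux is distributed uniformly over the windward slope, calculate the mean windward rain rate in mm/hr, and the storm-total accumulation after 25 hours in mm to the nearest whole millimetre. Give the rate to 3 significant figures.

Incoming column moisture flux per unit ridge length: F = V × PW = 13.8 × 62.5 = 862.5 mm·m/s.
Spread over the 85 km slope with efficiency ε = 0.40: R = ε·F/W = 0.40 × 862.5 / 85000 m = 4.059e-03 mm/s.
R = 4.059e-03 × 3600 = 14.6 mm/hr.
Over 25 h: total = 14.6 × 25 = 365 mm.

R ≈ 14.6 mm/hr; total ≈ 365 mm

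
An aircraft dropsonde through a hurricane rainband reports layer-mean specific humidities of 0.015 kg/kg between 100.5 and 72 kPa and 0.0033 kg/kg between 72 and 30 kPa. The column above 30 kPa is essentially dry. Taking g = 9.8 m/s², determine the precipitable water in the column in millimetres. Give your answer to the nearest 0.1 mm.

Precipitable water is the column-integrated vapour mass per unit area: PW = (1/g) Σ q̄ Δp, with q in kg/kg and Δp in Pa (1 kg/m² of water = 1 mm).
Layer 100.5–72 kPa: Δp = 285 hPa = 28500 Pa, q̄ = 0.015 kg/kg → 0.015 × 28500 / 9.8 = 43.62 mm
Layer 72–30 kPa: Δp = 420 hPa = 42000 Pa, q̄ = 0.0033 kg/kg → 0.0033 × 42000 / 9.8 = 14.14 mm
PW = 43.62 + 14.14 = 57.76 ≈ 57.8 mm.

PW ≈ 57.8 mm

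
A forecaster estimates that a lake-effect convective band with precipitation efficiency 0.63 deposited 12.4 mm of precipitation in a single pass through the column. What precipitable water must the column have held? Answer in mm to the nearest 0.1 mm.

PW = precipitation / ε = 12.4 / 0.63 = 19.7 mm.

PW ≈ 19.7 mm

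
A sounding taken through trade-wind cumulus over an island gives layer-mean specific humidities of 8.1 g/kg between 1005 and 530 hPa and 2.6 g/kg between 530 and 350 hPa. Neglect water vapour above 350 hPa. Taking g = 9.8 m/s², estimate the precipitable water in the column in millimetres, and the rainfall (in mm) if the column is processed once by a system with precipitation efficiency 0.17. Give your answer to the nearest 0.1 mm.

Precipitable water is the column-integrated vapour mass per unit area: PW = (1/g) Σ q̄ Δp, with q in kg/kg and Δp in Pa (1 kg/m² of water = 1 mm).
Layer 1005–530 hPa: Δp = 475 hPa = 47500 Pa, q̄ = 0.0081 kg/kg → 0.0081 × 47500 / 9.8 = 39.26 mm
Layer 530–350 hPa: Δp = 180 hPa = 18000 Pa, q̄ = 0.0026 kg/kg → 0.0026 × 18000 / 9.8 = 4.78 mm
PW = 39.26 + 4.78 = 44.04 ≈ 44.0 mm.
Rainfall = ε × PW = 0.17 × 44.0 = 7.5 mm.

PW ≈ 44.0 mm; rainfall ≈ 7.5 mm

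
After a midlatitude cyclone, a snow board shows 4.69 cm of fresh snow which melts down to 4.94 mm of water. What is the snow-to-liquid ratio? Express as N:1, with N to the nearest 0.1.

Ratio = snow depth / SWE = 46.9 mm / 4.94 mm = 9.5, i.e. 9.5:1.

ratio ≈ 9.5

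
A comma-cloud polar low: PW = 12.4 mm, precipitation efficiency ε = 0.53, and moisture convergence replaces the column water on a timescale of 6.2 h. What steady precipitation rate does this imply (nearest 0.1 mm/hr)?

Each overturning extracts ε × PW = 0.53 × 12.4 = 6.572 mm.
Rate = ε·PW / τ = 6.572 / 6.2 h = 1.1 mm/hr.

R ≈ 1.1 mm/hr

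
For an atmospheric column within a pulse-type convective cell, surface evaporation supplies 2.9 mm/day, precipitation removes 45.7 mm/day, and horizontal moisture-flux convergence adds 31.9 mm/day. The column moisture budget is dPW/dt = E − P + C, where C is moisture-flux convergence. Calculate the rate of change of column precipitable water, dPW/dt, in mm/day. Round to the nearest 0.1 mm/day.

dPW/dt = E − P + C = 2.9 − 45.7 + (31.9) = -10.9 mm/day.

dPW/dt ≈ -10.9 mm/day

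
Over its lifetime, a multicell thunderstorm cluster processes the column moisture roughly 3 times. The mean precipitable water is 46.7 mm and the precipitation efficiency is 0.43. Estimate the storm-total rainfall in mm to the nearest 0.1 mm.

Each cycle deposits ε × PW = 0.43 × 46.7 = 20.081 mm.
Over 3 cycles: 3 × 20.081 = 60.2 mm.

rainfall ≈ 60.2 mm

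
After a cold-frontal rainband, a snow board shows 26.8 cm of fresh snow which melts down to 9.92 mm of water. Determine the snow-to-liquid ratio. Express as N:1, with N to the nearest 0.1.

Ratio = snow depth / SWE = 268 mm / 9.92 mm = 27.0, i.e. 27.0:1.

ratio ≈ 27.0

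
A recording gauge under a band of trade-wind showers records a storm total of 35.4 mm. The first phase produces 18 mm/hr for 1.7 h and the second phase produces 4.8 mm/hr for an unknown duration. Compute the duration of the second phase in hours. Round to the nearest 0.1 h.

duration ≈ 1.0 h

Known phases: 18 × 1.7 = 30.6 mm.
Remaining depth = 35.4 − 30.6 = 4.8 mm.
Duration = 4.8 / 4.8 = 1.0 h.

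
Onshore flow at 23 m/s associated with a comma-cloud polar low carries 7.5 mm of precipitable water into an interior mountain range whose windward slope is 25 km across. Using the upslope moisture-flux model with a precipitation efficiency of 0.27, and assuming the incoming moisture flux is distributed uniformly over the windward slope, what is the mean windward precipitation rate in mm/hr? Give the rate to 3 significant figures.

R ≈ 6.71 mm/hr

Incoming column moisture flux per unit ridge length: F = V × PW = 23 × 7.5 = 172.5 mm·m/s.
Spread over the 25 km slope with efficiency ε = 0.27: R = ε·F/W = 0.27 × 172.5 / 25000 m = 1.863e-03 mm/s.
R = 1.863e-03 × 3600 = 6.71 mm/hr.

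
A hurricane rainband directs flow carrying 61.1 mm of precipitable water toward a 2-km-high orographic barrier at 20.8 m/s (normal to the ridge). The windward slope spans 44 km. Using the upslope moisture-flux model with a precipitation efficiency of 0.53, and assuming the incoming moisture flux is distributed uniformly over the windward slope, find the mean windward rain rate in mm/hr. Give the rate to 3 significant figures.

Incoming column moisture flux per unit ridge length: F = V × PW = 20.8 × 61.1 = 1270.88 mm·m/s.
Spread over the 44 km slope with efficiency ε = 0.53: R = ε·F/W = 0.53 × 1270.88 / 44000 m = 1.531e-02 mm/s.
R = 1.531e-02 × 3600 = 55.1 mm/hr.

R ≈ 55.1 mm/hr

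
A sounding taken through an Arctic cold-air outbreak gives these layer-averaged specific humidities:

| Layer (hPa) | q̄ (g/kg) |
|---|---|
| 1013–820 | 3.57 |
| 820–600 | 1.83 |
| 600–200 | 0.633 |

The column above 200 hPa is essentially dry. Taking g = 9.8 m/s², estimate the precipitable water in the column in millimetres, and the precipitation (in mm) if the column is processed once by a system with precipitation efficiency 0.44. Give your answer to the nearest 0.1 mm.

Precipitable water is the column-integrated vapour mass per unit area: PW = (1/g) Σ q̄ Δp, with q in kg/kg and Δp in Pa (1 kg/m² of water = 1 mm).
Layer 1013–820 hPa: Δp = 193 hPa = 19300 Pa, q̄ = 0.00357 kg/kg → 0.00357 × 19300 / 9.8 = 7.03 mm
Layer 820–600 hPa: Δp = 220 hPa = 22000 Pa, q̄ = 0.00183 kg/kg → 0.00183 × 22000 / 9.8 = 4.11 mm
Layer 600–200 hPa: Δp = 400 hPa = 40000 Pa, q̄ = 0.000633 kg/kg → 0.000633 × 40000 / 9.8 = 2.58 mm
PW = 7.03 + 4.11 + 2.58 = 13.72 ≈ 13.7 mm.
Precipitation = ε × PW = 0.44 × 13.7 = 6.0 mm.

PW ≈ 13.7 mm; precipitation ≈ 6.0 mm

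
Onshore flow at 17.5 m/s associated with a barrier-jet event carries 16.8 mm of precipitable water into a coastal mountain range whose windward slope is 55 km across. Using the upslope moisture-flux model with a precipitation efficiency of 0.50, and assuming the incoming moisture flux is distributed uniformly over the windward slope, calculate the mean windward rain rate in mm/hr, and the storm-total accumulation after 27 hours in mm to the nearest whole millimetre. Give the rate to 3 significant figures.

R ≈ 9.62 mm/hr; total ≈ 260 mm

Incoming column moisture flux per unit ridge length: F = V × PW = 17.5 × 16.8 = 294 mm·m/s.
Spread over the 55 km slope with efficiency ε = 0.50: R = ε·F/W = 0.50 × 294 / 55000 m = 2.673e-03 mm/s.
R = 2.673e-03 × 3600 = 9.62 mm/hr.
Over 27 h: total = 9.62 × 27 = 259.74 ≈ 260 mm.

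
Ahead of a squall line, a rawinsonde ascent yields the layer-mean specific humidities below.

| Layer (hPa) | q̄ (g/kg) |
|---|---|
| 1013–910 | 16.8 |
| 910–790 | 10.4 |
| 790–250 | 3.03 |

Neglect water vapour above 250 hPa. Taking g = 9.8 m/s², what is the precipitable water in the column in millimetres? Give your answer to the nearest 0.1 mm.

PW ≈ 47.1 mm

Precipitable water is the column-integrated vapour mass per unit area: PW = (1/g) Σ q̄ Δp, with q in kg/kg and Δp in Pa (1 kg/m² of water = 1 mm).
Layer 1013–910 hPa: Δp = 103 hPa = 10300 Pa, q̄ = 0.0168 kg/kg → 0.0168 × 10300 / 9.8 = 17.66 mm
Layer 910–790 hPa: Δp = 120 hPa = 12000 Pa, q̄ = 0.0104 kg/kg → 0.0104 × 12000 / 9.8 = 12.73 mm
Layer 790–250 hPa: Δp = 540 hPa = 54000 Pa, q̄ = 0.00303 kg/kg → 0.00303 × 54000 / 9.8 = 16.70 mm
PW = 17.66 + 12.73 + 16.70 = 47.09 ≈ 47.1 mm.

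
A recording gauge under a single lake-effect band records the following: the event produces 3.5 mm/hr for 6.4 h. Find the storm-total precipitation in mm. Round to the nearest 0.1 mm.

Total = Σ Rᵢ Δtᵢ = 3.5 × 6.4
      = 22.4 = 22.4 mm.

total ≈ 22.4 mm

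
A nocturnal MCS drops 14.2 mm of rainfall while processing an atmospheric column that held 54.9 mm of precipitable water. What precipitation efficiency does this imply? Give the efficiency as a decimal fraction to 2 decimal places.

ε = rainfall / PW = 14.2 / 54.9 = 0.26.

ε ≈ 0.26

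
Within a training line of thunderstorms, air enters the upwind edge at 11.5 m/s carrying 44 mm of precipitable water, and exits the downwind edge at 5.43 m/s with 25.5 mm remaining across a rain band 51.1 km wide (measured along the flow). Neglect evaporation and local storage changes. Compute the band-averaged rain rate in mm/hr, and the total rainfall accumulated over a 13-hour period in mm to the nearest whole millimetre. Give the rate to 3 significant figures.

R ≈ 25.9 mm/hr; total ≈ 337 mm

Column moisture flux per unit crosswind length is F = V × PW.
Inflow: F_in = 11.5 × 44 = 506 mm·m/s
Outflow: F_out = 5.43 × 25.5 = 138.465 mm·m/s
Steady-state rate R = (F_in − F_out)/L = (506 − 138.465) / 51100 m = 7.192e-03 mm/s.
R = 7.192e-03 × 3600 = 25.9 mm/hr.
Over 13 h: total = 25.9 × 13 = 336.7 ≈ 337 mm.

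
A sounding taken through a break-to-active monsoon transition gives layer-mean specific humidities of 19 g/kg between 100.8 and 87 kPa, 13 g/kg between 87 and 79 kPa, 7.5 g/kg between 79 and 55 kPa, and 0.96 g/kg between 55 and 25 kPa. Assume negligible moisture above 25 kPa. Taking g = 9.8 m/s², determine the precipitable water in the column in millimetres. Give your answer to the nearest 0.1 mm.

PW ≈ 58.7 mm

Precipitable water is the column-integrated vapour mass per unit area: PW = (1/g) Σ q̄ Δp, with q in kg/kg and Δp in Pa (1 kg/m² of water = 1 mm).
Layer 100.8–87 kPa: Δp = 138 hPa = 13800 Pa, q̄ = 0.019 kg/kg → 0.019 × 13800 / 9.8 = 26.76 mm
Layer 87–79 kPa: Δp = 80 hPa = 8000 Pa, q̄ = 0.013 kg/kg → 0.013 × 8000 / 9.8 = 10.61 mm
Layer 79–55 kPa: Δp = 240 hPa = 24000 Pa, q̄ = 0.0075 kg/kg → 0.0075 × 24000 / 9.8 = 18.37 mm
Layer 55–25 kPa: Δp = 300 hPa = 30000 Pa, q̄ = 0.00096 kg/kg → 0.00096 × 30000 / 9.8 = 2.94 mm
PW = 26.76 + 10.61 + 18.37 + 2.94 = 58.68 ≈ 58.7 mm.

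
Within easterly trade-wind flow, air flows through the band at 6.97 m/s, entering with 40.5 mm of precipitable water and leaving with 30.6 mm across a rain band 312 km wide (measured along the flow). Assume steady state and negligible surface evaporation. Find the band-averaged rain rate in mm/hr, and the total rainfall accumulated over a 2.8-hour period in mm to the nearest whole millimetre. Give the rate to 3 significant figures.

R ≈ 0.796 mm/hr; total ≈ 2 mm

Column moisture flux per unit crosswind length is F = V × PW.
Inflow: F_in = 6.97 × 40.5 = 282.285 mm·m/s
Outflow: F_out = 6.97 × 30.6 = 213.282 mm·m/s
Steady-state rate R = (F_in − F_out)/L = (282.285 − 213.282) / 312000 m = 2.212e-04 mm/s.
R = 2.212e-04 × 3600 = 0.796 mm/hr.
Over 2.8 h: total = 0.796 × 2.8 = 2.2288 ≈ 2 mm.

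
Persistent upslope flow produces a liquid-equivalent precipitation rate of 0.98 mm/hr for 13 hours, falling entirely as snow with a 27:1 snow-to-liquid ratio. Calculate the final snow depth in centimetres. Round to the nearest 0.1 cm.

snow depth ≈ 34.4 cm

Liquid-equivalent depth = 0.98 × 13 = 12.74 mm.
Snow depth = 12.74 mm × 27 = 343.98 mm = 34.4 cm.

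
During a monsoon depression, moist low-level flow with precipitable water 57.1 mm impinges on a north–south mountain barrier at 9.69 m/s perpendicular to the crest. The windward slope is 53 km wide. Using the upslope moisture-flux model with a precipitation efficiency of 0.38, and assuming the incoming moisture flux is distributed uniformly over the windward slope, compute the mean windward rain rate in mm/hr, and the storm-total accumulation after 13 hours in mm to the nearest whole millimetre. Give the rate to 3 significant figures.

R ≈ 14.3 mm/hr; total ≈ 186 mm

Incoming column moisture flux per unit ridge length: F = V × PW = 9.69 × 57.1 = 553.299 mm·m/s.
Spread over the 53 km slope with efficiency ε = 0.38: R = ε·F/W = 0.38 × 553.299 / 53000 m = 3.967e-03 mm/s.
R = 3.967e-03 × 3600 = 14.3 mm/hr.
Over 13 h: total = 14.3 × 13 = 185.9 ≈ 186 mm.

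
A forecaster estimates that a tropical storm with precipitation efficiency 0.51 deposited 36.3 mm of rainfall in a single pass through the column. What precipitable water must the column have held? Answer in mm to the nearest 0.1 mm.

PW = rainfall / ε = 36.3 / 0.51 = 71.2 mm.

PW ≈ 71.2 mm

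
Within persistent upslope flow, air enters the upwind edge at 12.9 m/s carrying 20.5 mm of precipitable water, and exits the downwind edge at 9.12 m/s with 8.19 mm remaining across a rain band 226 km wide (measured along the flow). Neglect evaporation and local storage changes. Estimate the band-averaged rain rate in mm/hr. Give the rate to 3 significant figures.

Column moisture flux per unit crosswind length is F = V × PW.
Inflow: F_in = 12.9 × 20.5 = 264.45 mm·m/s
Outflow: F_out = 9.12 × 8.19 = 74.6928 mm·m/s
Steady-state rate R = (F_in − F_out)/L = (264.45 − 74.6928) / 226000 m = 8.396e-04 mm/s.
R = 8.396e-04 × 3600 = 3.02 mm/hr.

R ≈ 3.02 mm/hr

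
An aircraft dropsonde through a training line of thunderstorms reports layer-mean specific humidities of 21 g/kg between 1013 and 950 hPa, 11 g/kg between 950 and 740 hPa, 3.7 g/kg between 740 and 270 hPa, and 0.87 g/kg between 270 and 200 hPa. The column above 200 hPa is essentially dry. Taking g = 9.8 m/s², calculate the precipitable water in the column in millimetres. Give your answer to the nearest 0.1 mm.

Precipitable water is the column-integrated vapour mass per unit area: PW = (1/g) Σ q̄ Δp, with q in kg/kg and Δp in Pa (1 kg/m² of water = 1 mm).
Layer 1013–950 hPa: Δp = 63 hPa = 6300 Pa, q̄ = 0.021 kg/kg → 0.021 × 6300 / 9.8 = 13.50 mm
Layer 950–740 hPa: Δp = 210 hPa = 21000 Pa, q̄ = 0.011 kg/kg → 0.011 × 21000 / 9.8 = 23.57 mm
Layer 740–270 hPa: Δp = 470 hPa = 47000 Pa, q̄ = 0.0037 kg/kg → 0.0037 × 47000 / 9.8 = 17.74 mm
Layer 270–200 hPa: Δp = 70 hPa = 7000 Pa, q̄ = 0.00087 kg/kg → 0.00087 × 7000 / 9.8 = 0.62 mm
PW = 13.50 + 23.57 + 17.74 + 0.62 = 55.43 ≈ 55.4 mm.

PW ≈ 55.4 mm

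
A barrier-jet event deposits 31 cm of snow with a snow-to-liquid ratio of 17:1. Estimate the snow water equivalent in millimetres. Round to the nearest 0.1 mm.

SWE ≈ 18.2 mm

SWE = snow depth / ratio = 31 cm / 17 = 1.824 cm = 18.2 mm.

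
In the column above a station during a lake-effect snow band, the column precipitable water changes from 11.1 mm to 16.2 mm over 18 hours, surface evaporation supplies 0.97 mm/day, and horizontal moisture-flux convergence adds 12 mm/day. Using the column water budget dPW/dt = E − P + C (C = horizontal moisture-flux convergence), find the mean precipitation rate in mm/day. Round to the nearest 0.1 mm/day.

dPW/dt = (16.2 − 11.1) mm / (18/24 day) = +6.800 mm/day.
P = E + C − dPW/dt = 0.97 + (12) − (+6.800) = 6.2 mm/day.

P ≈ 6.2 mm/day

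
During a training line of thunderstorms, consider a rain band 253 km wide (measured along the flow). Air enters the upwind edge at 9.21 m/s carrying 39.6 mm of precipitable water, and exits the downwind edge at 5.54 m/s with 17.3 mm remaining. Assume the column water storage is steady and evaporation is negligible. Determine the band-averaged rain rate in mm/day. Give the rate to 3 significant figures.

Column moisture flux per unit crosswind length is F = V × PW.
Inflow: F_in = 9.21 × 39.6 = 364.716 mm·m/s
Outflow: F_out = 5.54 × 17.3 = 95.842 mm·m/s
Steady-state rate R = (F_in − F_out)/L = (364.716 − 95.842) / 253000 m = 1.063e-03 mm/s.
R = 1.063e-03 × 3600 × 24 = 91.8 mm/day.

R ≈ 91.8 mm/day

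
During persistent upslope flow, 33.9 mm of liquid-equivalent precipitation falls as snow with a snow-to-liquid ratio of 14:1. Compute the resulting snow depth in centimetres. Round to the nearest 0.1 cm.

snow depth ≈ 47.5 cm

Snow depth = liquid × ratio = 33.9 mm × 14 = 474.6 mm = 47.5 cm.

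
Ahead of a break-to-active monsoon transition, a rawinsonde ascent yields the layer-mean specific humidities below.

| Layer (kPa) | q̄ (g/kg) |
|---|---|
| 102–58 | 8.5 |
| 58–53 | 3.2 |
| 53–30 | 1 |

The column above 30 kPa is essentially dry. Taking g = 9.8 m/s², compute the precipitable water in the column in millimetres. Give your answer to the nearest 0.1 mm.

PW ≈ 42.1 mm

Precipitable water is the column-integrated vapour mass per unit area: PW = (1/g) Σ q̄ Δp, with q in kg/kg and Δp in Pa (1 kg/m² of water = 1 mm).
Layer 102–58 kPa: Δp = 440 hPa = 44000 Pa, q̄ = 0.0085 kg/kg → 0.0085 × 44000 / 9.8 = 38.16 mm
Layer 58–53 kPa: Δp = 50 hPa = 5000 Pa, q̄ = 0.0032 kg/kg → 0.0032 × 5000 / 9.8 = 1.63 mm
Layer 53–30 kPa: Δp = 230 hPa = 23000 Pa, q̄ = 0.001 kg/kg → 0.001 × 23000 / 9.8 = 2.35 mm
PW = 38.16 + 1.63 + 2.35 = 42.14 ≈ 42.1 mm.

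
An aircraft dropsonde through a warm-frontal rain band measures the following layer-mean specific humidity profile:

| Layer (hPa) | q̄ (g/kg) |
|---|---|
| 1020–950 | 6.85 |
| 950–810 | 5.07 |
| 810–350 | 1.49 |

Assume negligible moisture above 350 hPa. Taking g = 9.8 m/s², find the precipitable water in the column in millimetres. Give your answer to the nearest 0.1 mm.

Precipitable water is the column-integrated vapour mass per unit area: PW = (1/g) Σ q̄ Δp, with q in kg/kg and Δp in Pa (1 kg/m² of water = 1 mm).
Layer 1020–950 hPa: Δp = 70 hPa = 7000 Pa, q̄ = 0.00685 kg/kg → 0.00685 × 7000 / 9.8 = 4.89 mm
Layer 950–810 hPa: Δp = 140 hPa = 14000 Pa, q̄ = 0.00507 kg/kg → 0.00507 × 14000 / 9.8 = 7.24 mm
Layer 810–350 hPa: Δp = 460 hPa = 46000 Pa, q̄ = 0.00149 kg/kg → 0.00149 × 46000 / 9.8 = 6.99 mm
PW = 4.89 + 7.24 + 6.99 = 19.12 ≈ 19.1 mm.

PW ≈ 19.1 mm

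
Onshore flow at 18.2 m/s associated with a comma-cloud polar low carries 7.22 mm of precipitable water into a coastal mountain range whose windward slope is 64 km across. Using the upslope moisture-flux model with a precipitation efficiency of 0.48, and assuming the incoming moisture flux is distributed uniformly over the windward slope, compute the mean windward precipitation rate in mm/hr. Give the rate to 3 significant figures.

R ≈ 3.55 mm/hr

Incoming column moisture flux per unit ridge length: F = V × PW = 18.2 × 7.22 = 131.404 mm·m/s.
Spread over the 64 km slope with efficiency ε = 0.48: R = ε·F/W = 0.48 × 131.404 / 64000 m = 9.855e-04 mm/s.
R = 9.855e-04 × 3600 = 3.55 mm/hr.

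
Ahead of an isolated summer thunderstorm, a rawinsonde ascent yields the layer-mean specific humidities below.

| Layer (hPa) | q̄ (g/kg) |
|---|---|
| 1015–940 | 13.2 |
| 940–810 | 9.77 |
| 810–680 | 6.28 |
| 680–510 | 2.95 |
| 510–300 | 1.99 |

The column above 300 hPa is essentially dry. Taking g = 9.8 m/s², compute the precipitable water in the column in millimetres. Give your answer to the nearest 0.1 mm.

Precipitable water is the column-integrated vapour mass per unit area: PW = (1/g) Σ q̄ Δp, with q in kg/kg and Δp in Pa (1 kg/m² of water = 1 mm).
Layer 1015–940 hPa: Δp = 75 hPa = 7500 Pa, q̄ = 0.0132 kg/kg → 0.0132 × 7500 / 9.8 = 10.10 mm
Layer 940–810 hPa: Δp = 130 hPa = 13000 Pa, q̄ = 0.00977 kg/kg → 0.00977 × 13000 / 9.8 = 12.96 mm
Layer 810–680 hPa: Δp = 130 hPa = 13000 Pa, q̄ = 0.00628 kg/kg → 0.00628 × 13000 / 9.8 = 8.33 mm
Layer 680–510 hPa: Δp = 170 hPa = 17000 Pa, q̄ = 0.00295 kg/kg → 0.00295 × 17000 / 9.8 = 5.12 mm
Layer 510–300 hPa: Δp = 210 hPa = 21000 Pa, q̄ = 0.00199 kg/kg → 0.00199 × 21000 / 9.8 = 4.26 mm
PW = 10.10 + 12.96 + 8.33 + 5.12 + 4.26 = 40.77 ≈ 40.8 mm.

PW ≈ 40.8 mm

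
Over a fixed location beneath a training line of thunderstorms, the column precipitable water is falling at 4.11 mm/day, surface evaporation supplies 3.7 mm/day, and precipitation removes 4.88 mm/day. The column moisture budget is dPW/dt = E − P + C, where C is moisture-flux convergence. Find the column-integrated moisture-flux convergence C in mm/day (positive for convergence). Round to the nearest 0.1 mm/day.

dPW/dt = -4.11 mm/day.
C = dPW/dt − E + P = (-4.11) − 3.7 + 4.88 = -2.9 mm/day.

C ≈ -2.9 mm/day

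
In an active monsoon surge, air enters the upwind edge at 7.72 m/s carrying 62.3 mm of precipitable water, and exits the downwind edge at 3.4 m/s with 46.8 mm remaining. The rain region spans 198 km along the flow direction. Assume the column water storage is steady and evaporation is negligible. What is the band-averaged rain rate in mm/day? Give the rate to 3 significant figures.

R ≈ 140 mm/day

Column moisture flux per unit crosswind length is F = V × PW.
Inflow: F_in = 7.72 × 62.3 = 480.956 mm·m/s
Outflow: F_out = 3.4 × 46.8 = 159.12 mm·m/s
Steady-state rate R = (F_in − F_out)/L = (480.956 − 159.12) / 198000 m = 1.625e-03 mm/s.
R = 1.625e-03 × 3600 × 24 = 140 mm/day.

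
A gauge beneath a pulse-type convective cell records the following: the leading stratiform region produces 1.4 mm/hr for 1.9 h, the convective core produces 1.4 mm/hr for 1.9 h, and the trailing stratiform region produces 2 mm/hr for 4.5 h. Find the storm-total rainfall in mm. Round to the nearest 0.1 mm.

Total = Σ Rᵢ Δtᵢ = 1.4 × 1.9 + 1.4 × 1.9 + 2 × 4.5
      = 2.66 + 2.66 + 9 = 14.3 mm.

total ≈ 14.3 mm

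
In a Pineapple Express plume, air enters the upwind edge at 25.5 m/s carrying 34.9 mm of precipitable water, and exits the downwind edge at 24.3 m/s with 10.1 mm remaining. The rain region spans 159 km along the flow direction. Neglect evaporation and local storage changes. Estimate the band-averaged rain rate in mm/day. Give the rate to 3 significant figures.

Column moisture flux per unit crosswind length is F = V × PW.
Inflow: F_in = 25.5 × 34.9 = 889.95 mm·m/s
Outflow: F_out = 24.3 × 10.1 = 245.43 mm·m/s
Steady-state rate R = (F_in − F_out)/L = (889.95 − 245.43) / 159000 m = 4.054e-03 mm/s.
R = 4.054e-03 × 3600 × 24 = 350 mm/day.

R ≈ 350 mm/day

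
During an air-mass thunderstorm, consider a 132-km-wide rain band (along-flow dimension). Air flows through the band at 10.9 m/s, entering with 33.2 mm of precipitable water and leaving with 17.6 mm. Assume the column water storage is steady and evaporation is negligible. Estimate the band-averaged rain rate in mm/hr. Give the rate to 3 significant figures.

R ≈ 4.64 mm/hr

Column moisture flux per unit crosswind length is F = V × PW.
Inflow: F_in = 10.9 × 33.2 = 361.88 mm·m/s
Outflow: F_out = 10.9 × 17.6 = 191.84 mm·m/s
Steady-state rate R = (F_in − F_out)/L = (361.88 − 191.84) / 132000 m = 1.288e-03 mm/s.
R = 1.288e-03 × 3600 = 4.64 mm/hr.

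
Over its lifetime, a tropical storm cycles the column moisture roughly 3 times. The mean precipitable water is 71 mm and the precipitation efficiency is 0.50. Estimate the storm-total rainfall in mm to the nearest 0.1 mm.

rainfall ≈ 106.5 mm

Each cycle deposits ε × PW = 0.50 × 71 = 35.5 mm.
Over 3 cycles: 3 × 35.5 = 106.5 mm.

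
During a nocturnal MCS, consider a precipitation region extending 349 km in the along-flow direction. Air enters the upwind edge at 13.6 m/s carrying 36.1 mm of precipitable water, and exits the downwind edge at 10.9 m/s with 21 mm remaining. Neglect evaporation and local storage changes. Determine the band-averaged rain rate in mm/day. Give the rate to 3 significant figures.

Column moisture flux per unit crosswind length is F = V × PW.
Inflow: F_in = 13.6 × 36.1 = 490.96 mm·m/s
Outflow: F_out = 10.9 × 21 = 228.9 mm·m/s
Steady-state rate R = (F_in − F_out)/L = (490.96 − 228.9) / 349000 m = 7.509e-04 mm/s.
R = 7.509e-04 × 3600 × 24 = 64.9 mm/day.

R ≈ 64.9 mm/day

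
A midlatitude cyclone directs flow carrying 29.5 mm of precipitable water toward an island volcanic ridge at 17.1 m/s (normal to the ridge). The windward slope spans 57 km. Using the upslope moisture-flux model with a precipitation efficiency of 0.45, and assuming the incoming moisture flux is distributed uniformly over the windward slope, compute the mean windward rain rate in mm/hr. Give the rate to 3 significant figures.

R ≈ 14.3 mm/hr

Incoming column moisture flux per unit ridge length: F = V × PW = 17.1 × 29.5 = 504.45 mm·m/s.
Spread over the 57 km slope with efficiency ε = 0.45: R = ε·F/W = 0.45 × 504.45 / 57000 m = 3.983e-03 mm/s.
R = 3.983e-03 × 3600 = 14.3 mm/hr.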